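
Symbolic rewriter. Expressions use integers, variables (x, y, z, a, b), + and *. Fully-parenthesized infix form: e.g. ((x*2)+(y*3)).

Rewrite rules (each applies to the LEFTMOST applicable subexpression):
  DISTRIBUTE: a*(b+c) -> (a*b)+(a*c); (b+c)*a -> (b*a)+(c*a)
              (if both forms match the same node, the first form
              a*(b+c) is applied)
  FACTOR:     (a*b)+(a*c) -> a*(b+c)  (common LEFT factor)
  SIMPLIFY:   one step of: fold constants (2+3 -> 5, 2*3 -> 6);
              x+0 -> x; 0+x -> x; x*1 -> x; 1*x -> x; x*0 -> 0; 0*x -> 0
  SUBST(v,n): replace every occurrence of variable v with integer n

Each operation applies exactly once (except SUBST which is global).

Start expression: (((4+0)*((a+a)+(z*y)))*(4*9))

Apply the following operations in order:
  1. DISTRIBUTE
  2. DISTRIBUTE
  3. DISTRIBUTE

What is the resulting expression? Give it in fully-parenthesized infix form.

Answer: (((((4+0)*a)+((4+0)*a))*(4*9))+(((4+0)*(z*y))*(4*9)))

Derivation:
Start: (((4+0)*((a+a)+(z*y)))*(4*9))
Apply DISTRIBUTE at L (target: ((4+0)*((a+a)+(z*y)))): (((4+0)*((a+a)+(z*y)))*(4*9)) -> ((((4+0)*(a+a))+((4+0)*(z*y)))*(4*9))
Apply DISTRIBUTE at root (target: ((((4+0)*(a+a))+((4+0)*(z*y)))*(4*9))): ((((4+0)*(a+a))+((4+0)*(z*y)))*(4*9)) -> ((((4+0)*(a+a))*(4*9))+(((4+0)*(z*y))*(4*9)))
Apply DISTRIBUTE at LL (target: ((4+0)*(a+a))): ((((4+0)*(a+a))*(4*9))+(((4+0)*(z*y))*(4*9))) -> (((((4+0)*a)+((4+0)*a))*(4*9))+(((4+0)*(z*y))*(4*9)))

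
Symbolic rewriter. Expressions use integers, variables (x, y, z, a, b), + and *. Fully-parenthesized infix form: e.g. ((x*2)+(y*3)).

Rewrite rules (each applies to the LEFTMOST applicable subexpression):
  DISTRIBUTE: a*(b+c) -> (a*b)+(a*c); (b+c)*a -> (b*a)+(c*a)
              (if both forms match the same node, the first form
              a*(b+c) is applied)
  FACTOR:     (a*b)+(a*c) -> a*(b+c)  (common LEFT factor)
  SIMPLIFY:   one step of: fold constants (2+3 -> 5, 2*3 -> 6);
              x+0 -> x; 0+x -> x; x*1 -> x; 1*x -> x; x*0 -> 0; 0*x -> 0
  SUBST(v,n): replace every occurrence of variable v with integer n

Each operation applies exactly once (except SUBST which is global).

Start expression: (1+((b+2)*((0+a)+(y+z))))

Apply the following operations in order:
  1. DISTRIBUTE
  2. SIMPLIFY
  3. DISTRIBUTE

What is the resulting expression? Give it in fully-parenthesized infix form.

Start: (1+((b+2)*((0+a)+(y+z))))
Apply DISTRIBUTE at R (target: ((b+2)*((0+a)+(y+z)))): (1+((b+2)*((0+a)+(y+z)))) -> (1+(((b+2)*(0+a))+((b+2)*(y+z))))
Apply SIMPLIFY at RLR (target: (0+a)): (1+(((b+2)*(0+a))+((b+2)*(y+z)))) -> (1+(((b+2)*a)+((b+2)*(y+z))))
Apply DISTRIBUTE at RL (target: ((b+2)*a)): (1+(((b+2)*a)+((b+2)*(y+z)))) -> (1+(((b*a)+(2*a))+((b+2)*(y+z))))

Answer: (1+(((b*a)+(2*a))+((b+2)*(y+z))))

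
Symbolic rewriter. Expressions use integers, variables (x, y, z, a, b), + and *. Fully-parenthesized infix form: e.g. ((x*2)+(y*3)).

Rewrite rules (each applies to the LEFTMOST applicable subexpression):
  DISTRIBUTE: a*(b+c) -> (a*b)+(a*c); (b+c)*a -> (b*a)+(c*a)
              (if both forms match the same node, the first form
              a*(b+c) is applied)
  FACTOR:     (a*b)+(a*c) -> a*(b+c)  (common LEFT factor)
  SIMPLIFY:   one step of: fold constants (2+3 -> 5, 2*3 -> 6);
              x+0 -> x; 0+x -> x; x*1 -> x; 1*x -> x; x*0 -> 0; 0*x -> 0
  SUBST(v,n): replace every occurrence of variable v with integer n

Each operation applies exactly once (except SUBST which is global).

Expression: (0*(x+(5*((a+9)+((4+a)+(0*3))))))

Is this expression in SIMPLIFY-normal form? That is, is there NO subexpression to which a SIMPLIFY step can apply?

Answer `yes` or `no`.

Expression: (0*(x+(5*((a+9)+((4+a)+(0*3))))))
Scanning for simplifiable subexpressions (pre-order)...
  at root: (0*(x+(5*((a+9)+((4+a)+(0*3)))))) (SIMPLIFIABLE)
  at R: (x+(5*((a+9)+((4+a)+(0*3))))) (not simplifiable)
  at RR: (5*((a+9)+((4+a)+(0*3)))) (not simplifiable)
  at RRR: ((a+9)+((4+a)+(0*3))) (not simplifiable)
  at RRRL: (a+9) (not simplifiable)
  at RRRR: ((4+a)+(0*3)) (not simplifiable)
  at RRRRL: (4+a) (not simplifiable)
  at RRRRR: (0*3) (SIMPLIFIABLE)
Found simplifiable subexpr at path root: (0*(x+(5*((a+9)+((4+a)+(0*3))))))
One SIMPLIFY step would give: 0
-> NOT in normal form.

Answer: no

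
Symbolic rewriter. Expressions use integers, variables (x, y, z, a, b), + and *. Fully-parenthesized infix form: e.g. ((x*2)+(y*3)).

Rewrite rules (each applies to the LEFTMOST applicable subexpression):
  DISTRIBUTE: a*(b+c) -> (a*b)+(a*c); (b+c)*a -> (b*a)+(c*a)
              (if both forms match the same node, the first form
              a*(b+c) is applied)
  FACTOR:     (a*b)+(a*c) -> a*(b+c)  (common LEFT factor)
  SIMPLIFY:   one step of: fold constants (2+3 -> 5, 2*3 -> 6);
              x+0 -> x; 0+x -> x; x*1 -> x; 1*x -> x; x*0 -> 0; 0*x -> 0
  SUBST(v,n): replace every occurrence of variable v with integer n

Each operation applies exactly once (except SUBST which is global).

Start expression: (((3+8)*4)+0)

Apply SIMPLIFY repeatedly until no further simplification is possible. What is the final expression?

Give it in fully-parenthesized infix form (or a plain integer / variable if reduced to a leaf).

Start: (((3+8)*4)+0)
Step 1: at root: (((3+8)*4)+0) -> ((3+8)*4); overall: (((3+8)*4)+0) -> ((3+8)*4)
Step 2: at L: (3+8) -> 11; overall: ((3+8)*4) -> (11*4)
Step 3: at root: (11*4) -> 44; overall: (11*4) -> 44
Fixed point: 44

Answer: 44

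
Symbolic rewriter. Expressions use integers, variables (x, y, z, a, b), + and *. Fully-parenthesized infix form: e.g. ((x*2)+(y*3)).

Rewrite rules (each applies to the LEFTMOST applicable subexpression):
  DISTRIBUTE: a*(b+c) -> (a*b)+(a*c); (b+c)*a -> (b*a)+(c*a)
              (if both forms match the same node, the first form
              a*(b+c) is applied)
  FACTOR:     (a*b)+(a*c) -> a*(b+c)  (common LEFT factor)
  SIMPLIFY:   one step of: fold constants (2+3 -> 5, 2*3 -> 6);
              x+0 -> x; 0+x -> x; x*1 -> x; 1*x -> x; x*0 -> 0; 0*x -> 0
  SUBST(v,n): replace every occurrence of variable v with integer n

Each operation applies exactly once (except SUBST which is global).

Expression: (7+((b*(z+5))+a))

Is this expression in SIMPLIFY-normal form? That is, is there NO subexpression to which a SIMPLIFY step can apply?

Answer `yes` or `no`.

Answer: yes

Derivation:
Expression: (7+((b*(z+5))+a))
Scanning for simplifiable subexpressions (pre-order)...
  at root: (7+((b*(z+5))+a)) (not simplifiable)
  at R: ((b*(z+5))+a) (not simplifiable)
  at RL: (b*(z+5)) (not simplifiable)
  at RLR: (z+5) (not simplifiable)
Result: no simplifiable subexpression found -> normal form.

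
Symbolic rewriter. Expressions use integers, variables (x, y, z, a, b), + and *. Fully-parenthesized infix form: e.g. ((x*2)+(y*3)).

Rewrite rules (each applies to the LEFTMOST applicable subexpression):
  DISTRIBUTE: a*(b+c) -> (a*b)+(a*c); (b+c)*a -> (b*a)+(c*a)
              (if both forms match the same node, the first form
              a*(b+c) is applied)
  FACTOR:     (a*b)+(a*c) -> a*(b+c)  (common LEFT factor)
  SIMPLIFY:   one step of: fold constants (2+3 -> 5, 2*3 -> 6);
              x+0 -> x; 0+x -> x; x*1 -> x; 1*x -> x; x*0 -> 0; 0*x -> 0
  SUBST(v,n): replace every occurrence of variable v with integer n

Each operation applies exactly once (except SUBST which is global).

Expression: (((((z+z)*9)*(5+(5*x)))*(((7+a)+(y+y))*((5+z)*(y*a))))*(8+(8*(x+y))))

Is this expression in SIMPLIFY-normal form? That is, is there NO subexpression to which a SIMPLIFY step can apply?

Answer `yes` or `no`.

Answer: yes

Derivation:
Expression: (((((z+z)*9)*(5+(5*x)))*(((7+a)+(y+y))*((5+z)*(y*a))))*(8+(8*(x+y))))
Scanning for simplifiable subexpressions (pre-order)...
  at root: (((((z+z)*9)*(5+(5*x)))*(((7+a)+(y+y))*((5+z)*(y*a))))*(8+(8*(x+y)))) (not simplifiable)
  at L: ((((z+z)*9)*(5+(5*x)))*(((7+a)+(y+y))*((5+z)*(y*a)))) (not simplifiable)
  at LL: (((z+z)*9)*(5+(5*x))) (not simplifiable)
  at LLL: ((z+z)*9) (not simplifiable)
  at LLLL: (z+z) (not simplifiable)
  at LLR: (5+(5*x)) (not simplifiable)
  at LLRR: (5*x) (not simplifiable)
  at LR: (((7+a)+(y+y))*((5+z)*(y*a))) (not simplifiable)
  at LRL: ((7+a)+(y+y)) (not simplifiable)
  at LRLL: (7+a) (not simplifiable)
  at LRLR: (y+y) (not simplifiable)
  at LRR: ((5+z)*(y*a)) (not simplifiable)
  at LRRL: (5+z) (not simplifiable)
  at LRRR: (y*a) (not simplifiable)
  at R: (8+(8*(x+y))) (not simplifiable)
  at RR: (8*(x+y)) (not simplifiable)
  at RRR: (x+y) (not simplifiable)
Result: no simplifiable subexpression found -> normal form.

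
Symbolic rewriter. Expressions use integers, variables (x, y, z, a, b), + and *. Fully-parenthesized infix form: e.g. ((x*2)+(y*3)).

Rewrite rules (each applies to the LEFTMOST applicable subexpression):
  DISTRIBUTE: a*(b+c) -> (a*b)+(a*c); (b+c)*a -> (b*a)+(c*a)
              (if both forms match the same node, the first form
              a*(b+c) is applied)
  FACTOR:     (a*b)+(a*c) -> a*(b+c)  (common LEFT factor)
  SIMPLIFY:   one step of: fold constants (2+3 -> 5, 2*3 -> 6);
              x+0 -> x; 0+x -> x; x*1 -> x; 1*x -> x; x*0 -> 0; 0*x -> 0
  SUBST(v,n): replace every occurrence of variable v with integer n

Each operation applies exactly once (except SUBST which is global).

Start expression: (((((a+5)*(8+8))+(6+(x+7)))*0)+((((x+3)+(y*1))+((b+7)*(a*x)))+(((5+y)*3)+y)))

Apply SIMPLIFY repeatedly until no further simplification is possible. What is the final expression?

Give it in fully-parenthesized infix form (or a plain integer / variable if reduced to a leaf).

Start: (((((a+5)*(8+8))+(6+(x+7)))*0)+((((x+3)+(y*1))+((b+7)*(a*x)))+(((5+y)*3)+y)))
Step 1: at L: ((((a+5)*(8+8))+(6+(x+7)))*0) -> 0; overall: (((((a+5)*(8+8))+(6+(x+7)))*0)+((((x+3)+(y*1))+((b+7)*(a*x)))+(((5+y)*3)+y))) -> (0+((((x+3)+(y*1))+((b+7)*(a*x)))+(((5+y)*3)+y)))
Step 2: at root: (0+((((x+3)+(y*1))+((b+7)*(a*x)))+(((5+y)*3)+y))) -> ((((x+3)+(y*1))+((b+7)*(a*x)))+(((5+y)*3)+y)); overall: (0+((((x+3)+(y*1))+((b+7)*(a*x)))+(((5+y)*3)+y))) -> ((((x+3)+(y*1))+((b+7)*(a*x)))+(((5+y)*3)+y))
Step 3: at LLR: (y*1) -> y; overall: ((((x+3)+(y*1))+((b+7)*(a*x)))+(((5+y)*3)+y)) -> ((((x+3)+y)+((b+7)*(a*x)))+(((5+y)*3)+y))
Fixed point: ((((x+3)+y)+((b+7)*(a*x)))+(((5+y)*3)+y))

Answer: ((((x+3)+y)+((b+7)*(a*x)))+(((5+y)*3)+y))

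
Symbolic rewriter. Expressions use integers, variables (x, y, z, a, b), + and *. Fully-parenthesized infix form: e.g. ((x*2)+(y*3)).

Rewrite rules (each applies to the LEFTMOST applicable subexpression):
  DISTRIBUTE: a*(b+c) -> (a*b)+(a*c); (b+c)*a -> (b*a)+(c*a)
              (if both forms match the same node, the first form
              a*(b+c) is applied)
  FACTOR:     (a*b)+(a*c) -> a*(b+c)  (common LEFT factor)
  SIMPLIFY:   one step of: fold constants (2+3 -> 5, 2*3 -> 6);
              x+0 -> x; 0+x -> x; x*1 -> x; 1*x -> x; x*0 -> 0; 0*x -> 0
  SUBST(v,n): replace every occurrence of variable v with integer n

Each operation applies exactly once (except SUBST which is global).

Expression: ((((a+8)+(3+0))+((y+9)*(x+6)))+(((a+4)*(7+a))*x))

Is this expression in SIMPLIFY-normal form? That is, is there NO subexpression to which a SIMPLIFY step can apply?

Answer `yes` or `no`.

Answer: no

Derivation:
Expression: ((((a+8)+(3+0))+((y+9)*(x+6)))+(((a+4)*(7+a))*x))
Scanning for simplifiable subexpressions (pre-order)...
  at root: ((((a+8)+(3+0))+((y+9)*(x+6)))+(((a+4)*(7+a))*x)) (not simplifiable)
  at L: (((a+8)+(3+0))+((y+9)*(x+6))) (not simplifiable)
  at LL: ((a+8)+(3+0)) (not simplifiable)
  at LLL: (a+8) (not simplifiable)
  at LLR: (3+0) (SIMPLIFIABLE)
  at LR: ((y+9)*(x+6)) (not simplifiable)
  at LRL: (y+9) (not simplifiable)
  at LRR: (x+6) (not simplifiable)
  at R: (((a+4)*(7+a))*x) (not simplifiable)
  at RL: ((a+4)*(7+a)) (not simplifiable)
  at RLL: (a+4) (not simplifiable)
  at RLR: (7+a) (not simplifiable)
Found simplifiable subexpr at path LLR: (3+0)
One SIMPLIFY step would give: ((((a+8)+3)+((y+9)*(x+6)))+(((a+4)*(7+a))*x))
-> NOT in normal form.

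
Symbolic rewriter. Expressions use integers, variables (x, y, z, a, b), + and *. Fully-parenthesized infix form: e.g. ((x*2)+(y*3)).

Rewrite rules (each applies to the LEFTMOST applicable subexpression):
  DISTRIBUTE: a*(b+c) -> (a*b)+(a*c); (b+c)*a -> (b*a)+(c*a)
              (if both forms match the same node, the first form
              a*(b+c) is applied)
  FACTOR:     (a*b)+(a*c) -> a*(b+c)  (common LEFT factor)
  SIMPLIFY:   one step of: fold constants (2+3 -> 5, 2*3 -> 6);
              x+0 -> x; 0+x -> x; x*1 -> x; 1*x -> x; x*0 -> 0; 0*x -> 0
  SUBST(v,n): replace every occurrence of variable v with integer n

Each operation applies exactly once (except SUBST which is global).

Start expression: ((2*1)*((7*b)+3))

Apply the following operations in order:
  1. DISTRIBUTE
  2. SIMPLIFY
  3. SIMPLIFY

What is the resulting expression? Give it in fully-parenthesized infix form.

Answer: ((2*(7*b))+(2*3))

Derivation:
Start: ((2*1)*((7*b)+3))
Apply DISTRIBUTE at root (target: ((2*1)*((7*b)+3))): ((2*1)*((7*b)+3)) -> (((2*1)*(7*b))+((2*1)*3))
Apply SIMPLIFY at LL (target: (2*1)): (((2*1)*(7*b))+((2*1)*3)) -> ((2*(7*b))+((2*1)*3))
Apply SIMPLIFY at RL (target: (2*1)): ((2*(7*b))+((2*1)*3)) -> ((2*(7*b))+(2*3))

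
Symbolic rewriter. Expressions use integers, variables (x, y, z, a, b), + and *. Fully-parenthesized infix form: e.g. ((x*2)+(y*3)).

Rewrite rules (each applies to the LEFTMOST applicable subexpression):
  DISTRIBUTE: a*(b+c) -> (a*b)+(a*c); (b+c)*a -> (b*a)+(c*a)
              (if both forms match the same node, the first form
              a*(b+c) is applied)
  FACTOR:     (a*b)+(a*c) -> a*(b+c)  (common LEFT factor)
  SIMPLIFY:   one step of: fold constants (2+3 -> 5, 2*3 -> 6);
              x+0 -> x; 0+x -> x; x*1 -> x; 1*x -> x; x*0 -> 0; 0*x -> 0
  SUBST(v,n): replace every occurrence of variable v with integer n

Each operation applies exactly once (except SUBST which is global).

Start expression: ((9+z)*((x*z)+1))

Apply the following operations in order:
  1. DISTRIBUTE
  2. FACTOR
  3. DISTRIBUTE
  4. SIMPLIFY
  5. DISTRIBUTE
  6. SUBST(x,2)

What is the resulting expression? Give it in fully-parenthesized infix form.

Start: ((9+z)*((x*z)+1))
Apply DISTRIBUTE at root (target: ((9+z)*((x*z)+1))): ((9+z)*((x*z)+1)) -> (((9+z)*(x*z))+((9+z)*1))
Apply FACTOR at root (target: (((9+z)*(x*z))+((9+z)*1))): (((9+z)*(x*z))+((9+z)*1)) -> ((9+z)*((x*z)+1))
Apply DISTRIBUTE at root (target: ((9+z)*((x*z)+1))): ((9+z)*((x*z)+1)) -> (((9+z)*(x*z))+((9+z)*1))
Apply SIMPLIFY at R (target: ((9+z)*1)): (((9+z)*(x*z))+((9+z)*1)) -> (((9+z)*(x*z))+(9+z))
Apply DISTRIBUTE at L (target: ((9+z)*(x*z))): (((9+z)*(x*z))+(9+z)) -> (((9*(x*z))+(z*(x*z)))+(9+z))
Apply SUBST(x,2): (((9*(x*z))+(z*(x*z)))+(9+z)) -> (((9*(2*z))+(z*(2*z)))+(9+z))

Answer: (((9*(2*z))+(z*(2*z)))+(9+z))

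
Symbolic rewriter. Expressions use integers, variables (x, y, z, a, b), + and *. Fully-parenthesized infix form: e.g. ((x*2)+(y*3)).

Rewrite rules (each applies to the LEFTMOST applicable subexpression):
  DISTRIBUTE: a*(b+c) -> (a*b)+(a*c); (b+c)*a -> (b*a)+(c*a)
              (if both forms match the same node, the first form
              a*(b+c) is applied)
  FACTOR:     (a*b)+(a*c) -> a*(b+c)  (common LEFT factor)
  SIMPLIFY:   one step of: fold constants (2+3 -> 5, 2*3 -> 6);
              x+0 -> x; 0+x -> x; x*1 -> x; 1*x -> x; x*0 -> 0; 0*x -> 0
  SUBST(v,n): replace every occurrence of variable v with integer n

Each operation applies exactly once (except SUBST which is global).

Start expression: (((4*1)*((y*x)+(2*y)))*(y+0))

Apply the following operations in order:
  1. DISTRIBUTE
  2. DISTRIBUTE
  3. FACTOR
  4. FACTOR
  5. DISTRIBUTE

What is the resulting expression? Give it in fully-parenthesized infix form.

Start: (((4*1)*((y*x)+(2*y)))*(y+0))
Apply DISTRIBUTE at root (target: (((4*1)*((y*x)+(2*y)))*(y+0))): (((4*1)*((y*x)+(2*y)))*(y+0)) -> ((((4*1)*((y*x)+(2*y)))*y)+(((4*1)*((y*x)+(2*y)))*0))
Apply DISTRIBUTE at LL (target: ((4*1)*((y*x)+(2*y)))): ((((4*1)*((y*x)+(2*y)))*y)+(((4*1)*((y*x)+(2*y)))*0)) -> (((((4*1)*(y*x))+((4*1)*(2*y)))*y)+(((4*1)*((y*x)+(2*y)))*0))
Apply FACTOR at LL (target: (((4*1)*(y*x))+((4*1)*(2*y)))): (((((4*1)*(y*x))+((4*1)*(2*y)))*y)+(((4*1)*((y*x)+(2*y)))*0)) -> ((((4*1)*((y*x)+(2*y)))*y)+(((4*1)*((y*x)+(2*y)))*0))
Apply FACTOR at root (target: ((((4*1)*((y*x)+(2*y)))*y)+(((4*1)*((y*x)+(2*y)))*0))): ((((4*1)*((y*x)+(2*y)))*y)+(((4*1)*((y*x)+(2*y)))*0)) -> (((4*1)*((y*x)+(2*y)))*(y+0))
Apply DISTRIBUTE at root (target: (((4*1)*((y*x)+(2*y)))*(y+0))): (((4*1)*((y*x)+(2*y)))*(y+0)) -> ((((4*1)*((y*x)+(2*y)))*y)+(((4*1)*((y*x)+(2*y)))*0))

Answer: ((((4*1)*((y*x)+(2*y)))*y)+(((4*1)*((y*x)+(2*y)))*0))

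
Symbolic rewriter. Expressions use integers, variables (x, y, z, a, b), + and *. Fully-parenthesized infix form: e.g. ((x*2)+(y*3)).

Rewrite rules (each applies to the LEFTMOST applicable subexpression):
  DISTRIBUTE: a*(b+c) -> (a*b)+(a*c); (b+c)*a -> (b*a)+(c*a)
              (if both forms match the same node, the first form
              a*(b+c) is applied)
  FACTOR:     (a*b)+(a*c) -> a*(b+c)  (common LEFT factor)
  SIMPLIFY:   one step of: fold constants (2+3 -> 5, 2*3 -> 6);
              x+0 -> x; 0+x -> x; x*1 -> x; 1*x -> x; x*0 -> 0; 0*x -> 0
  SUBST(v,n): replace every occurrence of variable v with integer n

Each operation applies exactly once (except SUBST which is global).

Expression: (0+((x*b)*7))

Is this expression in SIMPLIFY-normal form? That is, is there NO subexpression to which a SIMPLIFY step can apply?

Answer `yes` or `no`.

Answer: no

Derivation:
Expression: (0+((x*b)*7))
Scanning for simplifiable subexpressions (pre-order)...
  at root: (0+((x*b)*7)) (SIMPLIFIABLE)
  at R: ((x*b)*7) (not simplifiable)
  at RL: (x*b) (not simplifiable)
Found simplifiable subexpr at path root: (0+((x*b)*7))
One SIMPLIFY step would give: ((x*b)*7)
-> NOT in normal form.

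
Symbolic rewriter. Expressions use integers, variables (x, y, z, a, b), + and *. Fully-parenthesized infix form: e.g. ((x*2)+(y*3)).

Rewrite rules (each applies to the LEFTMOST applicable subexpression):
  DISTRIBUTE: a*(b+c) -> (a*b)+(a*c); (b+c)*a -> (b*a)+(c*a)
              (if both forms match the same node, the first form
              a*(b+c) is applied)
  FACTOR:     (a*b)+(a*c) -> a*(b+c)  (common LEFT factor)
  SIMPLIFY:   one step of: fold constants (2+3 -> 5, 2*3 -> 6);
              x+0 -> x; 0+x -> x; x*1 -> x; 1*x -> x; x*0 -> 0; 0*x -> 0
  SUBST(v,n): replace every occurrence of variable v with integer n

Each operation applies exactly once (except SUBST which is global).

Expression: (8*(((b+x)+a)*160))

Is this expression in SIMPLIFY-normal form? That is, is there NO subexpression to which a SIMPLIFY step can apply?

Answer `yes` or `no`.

Expression: (8*(((b+x)+a)*160))
Scanning for simplifiable subexpressions (pre-order)...
  at root: (8*(((b+x)+a)*160)) (not simplifiable)
  at R: (((b+x)+a)*160) (not simplifiable)
  at RL: ((b+x)+a) (not simplifiable)
  at RLL: (b+x) (not simplifiable)
Result: no simplifiable subexpression found -> normal form.

Answer: yes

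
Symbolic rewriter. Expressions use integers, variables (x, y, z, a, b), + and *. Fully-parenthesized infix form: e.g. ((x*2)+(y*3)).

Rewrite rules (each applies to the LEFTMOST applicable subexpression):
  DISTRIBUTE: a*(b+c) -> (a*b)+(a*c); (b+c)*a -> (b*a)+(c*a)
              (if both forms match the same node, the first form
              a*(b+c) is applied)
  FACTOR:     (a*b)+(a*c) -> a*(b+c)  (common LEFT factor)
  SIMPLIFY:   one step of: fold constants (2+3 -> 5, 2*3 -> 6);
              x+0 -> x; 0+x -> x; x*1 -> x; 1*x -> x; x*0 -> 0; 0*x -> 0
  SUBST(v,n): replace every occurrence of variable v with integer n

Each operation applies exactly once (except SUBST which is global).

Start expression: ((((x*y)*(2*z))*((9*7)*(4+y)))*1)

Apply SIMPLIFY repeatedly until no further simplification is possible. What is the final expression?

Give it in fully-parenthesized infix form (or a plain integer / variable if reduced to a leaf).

Answer: (((x*y)*(2*z))*(63*(4+y)))

Derivation:
Start: ((((x*y)*(2*z))*((9*7)*(4+y)))*1)
Step 1: at root: ((((x*y)*(2*z))*((9*7)*(4+y)))*1) -> (((x*y)*(2*z))*((9*7)*(4+y))); overall: ((((x*y)*(2*z))*((9*7)*(4+y)))*1) -> (((x*y)*(2*z))*((9*7)*(4+y)))
Step 2: at RL: (9*7) -> 63; overall: (((x*y)*(2*z))*((9*7)*(4+y))) -> (((x*y)*(2*z))*(63*(4+y)))
Fixed point: (((x*y)*(2*z))*(63*(4+y)))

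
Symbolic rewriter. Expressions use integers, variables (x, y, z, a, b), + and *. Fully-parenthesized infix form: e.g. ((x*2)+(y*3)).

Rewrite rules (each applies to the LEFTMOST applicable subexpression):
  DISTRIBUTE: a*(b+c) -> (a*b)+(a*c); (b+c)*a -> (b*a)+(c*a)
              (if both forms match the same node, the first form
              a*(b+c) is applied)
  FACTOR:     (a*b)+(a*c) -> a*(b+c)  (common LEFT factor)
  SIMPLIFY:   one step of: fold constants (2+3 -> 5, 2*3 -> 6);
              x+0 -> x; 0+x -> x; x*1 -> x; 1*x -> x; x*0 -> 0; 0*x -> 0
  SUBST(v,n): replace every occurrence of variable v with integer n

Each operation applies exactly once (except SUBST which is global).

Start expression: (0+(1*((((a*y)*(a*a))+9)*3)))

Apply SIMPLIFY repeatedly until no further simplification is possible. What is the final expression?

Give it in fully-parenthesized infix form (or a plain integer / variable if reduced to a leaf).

Answer: ((((a*y)*(a*a))+9)*3)

Derivation:
Start: (0+(1*((((a*y)*(a*a))+9)*3)))
Step 1: at root: (0+(1*((((a*y)*(a*a))+9)*3))) -> (1*((((a*y)*(a*a))+9)*3)); overall: (0+(1*((((a*y)*(a*a))+9)*3))) -> (1*((((a*y)*(a*a))+9)*3))
Step 2: at root: (1*((((a*y)*(a*a))+9)*3)) -> ((((a*y)*(a*a))+9)*3); overall: (1*((((a*y)*(a*a))+9)*3)) -> ((((a*y)*(a*a))+9)*3)
Fixed point: ((((a*y)*(a*a))+9)*3)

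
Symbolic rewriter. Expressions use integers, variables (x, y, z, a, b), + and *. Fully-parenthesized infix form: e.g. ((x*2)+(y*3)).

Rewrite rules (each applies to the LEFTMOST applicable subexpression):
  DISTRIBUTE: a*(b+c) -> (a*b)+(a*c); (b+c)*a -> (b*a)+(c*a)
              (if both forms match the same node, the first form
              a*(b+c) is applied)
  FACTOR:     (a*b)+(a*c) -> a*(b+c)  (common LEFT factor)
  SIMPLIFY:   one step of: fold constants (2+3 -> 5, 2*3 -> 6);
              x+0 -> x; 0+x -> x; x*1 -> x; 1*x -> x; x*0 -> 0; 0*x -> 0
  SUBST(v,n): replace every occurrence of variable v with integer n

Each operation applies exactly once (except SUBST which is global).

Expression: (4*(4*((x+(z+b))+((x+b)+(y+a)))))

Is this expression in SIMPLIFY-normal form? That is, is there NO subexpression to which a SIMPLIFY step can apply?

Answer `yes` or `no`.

Expression: (4*(4*((x+(z+b))+((x+b)+(y+a)))))
Scanning for simplifiable subexpressions (pre-order)...
  at root: (4*(4*((x+(z+b))+((x+b)+(y+a))))) (not simplifiable)
  at R: (4*((x+(z+b))+((x+b)+(y+a)))) (not simplifiable)
  at RR: ((x+(z+b))+((x+b)+(y+a))) (not simplifiable)
  at RRL: (x+(z+b)) (not simplifiable)
  at RRLR: (z+b) (not simplifiable)
  at RRR: ((x+b)+(y+a)) (not simplifiable)
  at RRRL: (x+b) (not simplifiable)
  at RRRR: (y+a) (not simplifiable)
Result: no simplifiable subexpression found -> normal form.

Answer: yes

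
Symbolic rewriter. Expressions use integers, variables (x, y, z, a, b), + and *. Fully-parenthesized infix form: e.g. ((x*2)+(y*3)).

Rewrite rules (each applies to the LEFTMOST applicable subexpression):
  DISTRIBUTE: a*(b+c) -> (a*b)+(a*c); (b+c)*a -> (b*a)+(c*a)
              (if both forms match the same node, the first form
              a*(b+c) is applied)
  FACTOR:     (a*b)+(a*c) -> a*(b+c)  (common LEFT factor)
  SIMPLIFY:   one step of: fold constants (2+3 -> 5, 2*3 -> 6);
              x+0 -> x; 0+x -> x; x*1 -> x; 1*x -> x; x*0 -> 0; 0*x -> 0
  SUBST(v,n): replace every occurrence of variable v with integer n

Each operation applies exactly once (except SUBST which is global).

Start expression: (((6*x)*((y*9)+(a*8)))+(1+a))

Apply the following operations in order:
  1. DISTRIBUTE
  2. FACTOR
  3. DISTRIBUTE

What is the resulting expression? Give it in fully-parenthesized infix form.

Answer: ((((6*x)*(y*9))+((6*x)*(a*8)))+(1+a))

Derivation:
Start: (((6*x)*((y*9)+(a*8)))+(1+a))
Apply DISTRIBUTE at L (target: ((6*x)*((y*9)+(a*8)))): (((6*x)*((y*9)+(a*8)))+(1+a)) -> ((((6*x)*(y*9))+((6*x)*(a*8)))+(1+a))
Apply FACTOR at L (target: (((6*x)*(y*9))+((6*x)*(a*8)))): ((((6*x)*(y*9))+((6*x)*(a*8)))+(1+a)) -> (((6*x)*((y*9)+(a*8)))+(1+a))
Apply DISTRIBUTE at L (target: ((6*x)*((y*9)+(a*8)))): (((6*x)*((y*9)+(a*8)))+(1+a)) -> ((((6*x)*(y*9))+((6*x)*(a*8)))+(1+a))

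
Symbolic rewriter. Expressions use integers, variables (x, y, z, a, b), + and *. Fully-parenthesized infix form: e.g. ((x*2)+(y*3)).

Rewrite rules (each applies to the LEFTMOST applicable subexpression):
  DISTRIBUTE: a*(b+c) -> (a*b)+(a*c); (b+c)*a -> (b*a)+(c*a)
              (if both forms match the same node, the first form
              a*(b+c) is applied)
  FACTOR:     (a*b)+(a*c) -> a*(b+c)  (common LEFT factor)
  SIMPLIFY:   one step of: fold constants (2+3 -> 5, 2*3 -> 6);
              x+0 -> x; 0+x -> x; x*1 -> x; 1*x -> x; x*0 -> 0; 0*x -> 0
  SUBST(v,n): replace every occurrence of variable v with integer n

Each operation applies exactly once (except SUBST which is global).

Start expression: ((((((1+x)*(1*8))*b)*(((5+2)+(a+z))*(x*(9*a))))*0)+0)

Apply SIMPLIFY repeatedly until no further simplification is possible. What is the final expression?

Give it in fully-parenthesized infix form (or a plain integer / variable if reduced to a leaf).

Start: ((((((1+x)*(1*8))*b)*(((5+2)+(a+z))*(x*(9*a))))*0)+0)
Step 1: at root: ((((((1+x)*(1*8))*b)*(((5+2)+(a+z))*(x*(9*a))))*0)+0) -> (((((1+x)*(1*8))*b)*(((5+2)+(a+z))*(x*(9*a))))*0); overall: ((((((1+x)*(1*8))*b)*(((5+2)+(a+z))*(x*(9*a))))*0)+0) -> (((((1+x)*(1*8))*b)*(((5+2)+(a+z))*(x*(9*a))))*0)
Step 2: at root: (((((1+x)*(1*8))*b)*(((5+2)+(a+z))*(x*(9*a))))*0) -> 0; overall: (((((1+x)*(1*8))*b)*(((5+2)+(a+z))*(x*(9*a))))*0) -> 0
Fixed point: 0

Answer: 0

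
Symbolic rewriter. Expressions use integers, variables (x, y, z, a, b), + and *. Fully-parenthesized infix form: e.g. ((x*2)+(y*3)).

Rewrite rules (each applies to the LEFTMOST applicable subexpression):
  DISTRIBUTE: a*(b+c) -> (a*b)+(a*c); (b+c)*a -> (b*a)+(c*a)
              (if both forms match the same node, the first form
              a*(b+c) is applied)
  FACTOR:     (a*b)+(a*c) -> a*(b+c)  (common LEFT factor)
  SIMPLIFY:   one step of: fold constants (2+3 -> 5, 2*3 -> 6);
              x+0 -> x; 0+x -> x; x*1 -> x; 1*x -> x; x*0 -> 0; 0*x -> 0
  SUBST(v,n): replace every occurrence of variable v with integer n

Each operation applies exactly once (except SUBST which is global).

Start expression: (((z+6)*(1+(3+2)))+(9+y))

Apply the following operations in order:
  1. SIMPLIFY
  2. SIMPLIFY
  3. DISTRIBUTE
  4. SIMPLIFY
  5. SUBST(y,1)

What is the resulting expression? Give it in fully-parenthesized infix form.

Start: (((z+6)*(1+(3+2)))+(9+y))
Apply SIMPLIFY at LRR (target: (3+2)): (((z+6)*(1+(3+2)))+(9+y)) -> (((z+6)*(1+5))+(9+y))
Apply SIMPLIFY at LR (target: (1+5)): (((z+6)*(1+5))+(9+y)) -> (((z+6)*6)+(9+y))
Apply DISTRIBUTE at L (target: ((z+6)*6)): (((z+6)*6)+(9+y)) -> (((z*6)+(6*6))+(9+y))
Apply SIMPLIFY at LR (target: (6*6)): (((z*6)+(6*6))+(9+y)) -> (((z*6)+36)+(9+y))
Apply SUBST(y,1): (((z*6)+36)+(9+y)) -> (((z*6)+36)+(9+1))

Answer: (((z*6)+36)+(9+1))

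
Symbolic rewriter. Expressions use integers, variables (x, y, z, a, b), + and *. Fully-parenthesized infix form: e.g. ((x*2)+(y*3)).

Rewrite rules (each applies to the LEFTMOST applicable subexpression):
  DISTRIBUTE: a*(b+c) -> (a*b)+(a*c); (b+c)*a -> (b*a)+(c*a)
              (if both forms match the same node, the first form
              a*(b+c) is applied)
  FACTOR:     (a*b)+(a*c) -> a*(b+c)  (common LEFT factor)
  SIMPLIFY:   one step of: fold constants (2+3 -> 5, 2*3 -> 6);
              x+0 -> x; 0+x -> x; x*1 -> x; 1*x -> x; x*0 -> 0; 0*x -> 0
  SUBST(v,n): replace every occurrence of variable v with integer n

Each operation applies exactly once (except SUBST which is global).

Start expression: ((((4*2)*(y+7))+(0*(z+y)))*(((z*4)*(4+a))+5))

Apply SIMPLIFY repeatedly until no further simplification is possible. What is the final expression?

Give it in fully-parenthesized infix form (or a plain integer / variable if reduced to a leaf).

Answer: ((8*(y+7))*(((z*4)*(4+a))+5))

Derivation:
Start: ((((4*2)*(y+7))+(0*(z+y)))*(((z*4)*(4+a))+5))
Step 1: at LLL: (4*2) -> 8; overall: ((((4*2)*(y+7))+(0*(z+y)))*(((z*4)*(4+a))+5)) -> (((8*(y+7))+(0*(z+y)))*(((z*4)*(4+a))+5))
Step 2: at LR: (0*(z+y)) -> 0; overall: (((8*(y+7))+(0*(z+y)))*(((z*4)*(4+a))+5)) -> (((8*(y+7))+0)*(((z*4)*(4+a))+5))
Step 3: at L: ((8*(y+7))+0) -> (8*(y+7)); overall: (((8*(y+7))+0)*(((z*4)*(4+a))+5)) -> ((8*(y+7))*(((z*4)*(4+a))+5))
Fixed point: ((8*(y+7))*(((z*4)*(4+a))+5))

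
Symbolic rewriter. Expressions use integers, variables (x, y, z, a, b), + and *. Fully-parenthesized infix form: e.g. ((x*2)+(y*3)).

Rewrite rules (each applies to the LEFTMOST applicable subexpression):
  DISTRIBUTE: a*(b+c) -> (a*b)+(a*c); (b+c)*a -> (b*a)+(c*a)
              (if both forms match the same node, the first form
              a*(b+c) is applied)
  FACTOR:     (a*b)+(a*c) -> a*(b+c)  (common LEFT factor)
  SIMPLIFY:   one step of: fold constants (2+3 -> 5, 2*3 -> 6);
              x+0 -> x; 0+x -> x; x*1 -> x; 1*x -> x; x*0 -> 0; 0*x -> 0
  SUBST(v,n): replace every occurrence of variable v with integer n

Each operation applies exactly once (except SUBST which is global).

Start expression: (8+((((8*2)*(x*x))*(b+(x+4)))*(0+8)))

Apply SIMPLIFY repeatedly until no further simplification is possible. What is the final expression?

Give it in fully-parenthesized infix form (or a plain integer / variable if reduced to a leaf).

Start: (8+((((8*2)*(x*x))*(b+(x+4)))*(0+8)))
Step 1: at RLLL: (8*2) -> 16; overall: (8+((((8*2)*(x*x))*(b+(x+4)))*(0+8))) -> (8+(((16*(x*x))*(b+(x+4)))*(0+8)))
Step 2: at RR: (0+8) -> 8; overall: (8+(((16*(x*x))*(b+(x+4)))*(0+8))) -> (8+(((16*(x*x))*(b+(x+4)))*8))
Fixed point: (8+(((16*(x*x))*(b+(x+4)))*8))

Answer: (8+(((16*(x*x))*(b+(x+4)))*8))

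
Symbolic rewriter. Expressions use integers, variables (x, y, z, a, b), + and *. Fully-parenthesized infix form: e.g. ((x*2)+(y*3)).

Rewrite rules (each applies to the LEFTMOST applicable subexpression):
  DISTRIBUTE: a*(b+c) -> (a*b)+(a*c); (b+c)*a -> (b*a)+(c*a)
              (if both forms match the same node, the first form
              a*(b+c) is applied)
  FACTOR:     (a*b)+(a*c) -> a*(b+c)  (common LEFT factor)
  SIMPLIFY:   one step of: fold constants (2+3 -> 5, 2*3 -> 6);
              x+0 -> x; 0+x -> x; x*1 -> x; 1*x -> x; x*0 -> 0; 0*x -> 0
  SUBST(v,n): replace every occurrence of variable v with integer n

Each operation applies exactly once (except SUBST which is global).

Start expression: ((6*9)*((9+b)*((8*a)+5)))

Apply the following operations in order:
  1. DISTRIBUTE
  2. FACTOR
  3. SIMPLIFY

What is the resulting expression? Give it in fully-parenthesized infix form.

Answer: (54*((9+b)*((8*a)+5)))

Derivation:
Start: ((6*9)*((9+b)*((8*a)+5)))
Apply DISTRIBUTE at R (target: ((9+b)*((8*a)+5))): ((6*9)*((9+b)*((8*a)+5))) -> ((6*9)*(((9+b)*(8*a))+((9+b)*5)))
Apply FACTOR at R (target: (((9+b)*(8*a))+((9+b)*5))): ((6*9)*(((9+b)*(8*a))+((9+b)*5))) -> ((6*9)*((9+b)*((8*a)+5)))
Apply SIMPLIFY at L (target: (6*9)): ((6*9)*((9+b)*((8*a)+5))) -> (54*((9+b)*((8*a)+5)))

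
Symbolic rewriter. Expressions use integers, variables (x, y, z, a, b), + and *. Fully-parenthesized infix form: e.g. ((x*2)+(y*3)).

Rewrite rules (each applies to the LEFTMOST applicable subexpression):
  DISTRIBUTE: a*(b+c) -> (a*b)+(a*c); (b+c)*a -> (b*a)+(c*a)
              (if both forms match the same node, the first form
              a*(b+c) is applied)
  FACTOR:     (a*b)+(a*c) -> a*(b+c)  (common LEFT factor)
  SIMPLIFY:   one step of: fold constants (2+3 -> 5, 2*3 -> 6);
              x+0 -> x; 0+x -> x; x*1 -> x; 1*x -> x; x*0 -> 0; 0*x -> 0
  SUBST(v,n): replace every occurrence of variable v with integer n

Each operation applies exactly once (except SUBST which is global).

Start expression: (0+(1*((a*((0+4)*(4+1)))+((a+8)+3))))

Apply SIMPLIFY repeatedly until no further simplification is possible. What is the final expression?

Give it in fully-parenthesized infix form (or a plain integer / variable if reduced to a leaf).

Start: (0+(1*((a*((0+4)*(4+1)))+((a+8)+3))))
Step 1: at root: (0+(1*((a*((0+4)*(4+1)))+((a+8)+3)))) -> (1*((a*((0+4)*(4+1)))+((a+8)+3))); overall: (0+(1*((a*((0+4)*(4+1)))+((a+8)+3)))) -> (1*((a*((0+4)*(4+1)))+((a+8)+3)))
Step 2: at root: (1*((a*((0+4)*(4+1)))+((a+8)+3))) -> ((a*((0+4)*(4+1)))+((a+8)+3)); overall: (1*((a*((0+4)*(4+1)))+((a+8)+3))) -> ((a*((0+4)*(4+1)))+((a+8)+3))
Step 3: at LRL: (0+4) -> 4; overall: ((a*((0+4)*(4+1)))+((a+8)+3)) -> ((a*(4*(4+1)))+((a+8)+3))
Step 4: at LRR: (4+1) -> 5; overall: ((a*(4*(4+1)))+((a+8)+3)) -> ((a*(4*5))+((a+8)+3))
Step 5: at LR: (4*5) -> 20; overall: ((a*(4*5))+((a+8)+3)) -> ((a*20)+((a+8)+3))
Fixed point: ((a*20)+((a+8)+3))

Answer: ((a*20)+((a+8)+3))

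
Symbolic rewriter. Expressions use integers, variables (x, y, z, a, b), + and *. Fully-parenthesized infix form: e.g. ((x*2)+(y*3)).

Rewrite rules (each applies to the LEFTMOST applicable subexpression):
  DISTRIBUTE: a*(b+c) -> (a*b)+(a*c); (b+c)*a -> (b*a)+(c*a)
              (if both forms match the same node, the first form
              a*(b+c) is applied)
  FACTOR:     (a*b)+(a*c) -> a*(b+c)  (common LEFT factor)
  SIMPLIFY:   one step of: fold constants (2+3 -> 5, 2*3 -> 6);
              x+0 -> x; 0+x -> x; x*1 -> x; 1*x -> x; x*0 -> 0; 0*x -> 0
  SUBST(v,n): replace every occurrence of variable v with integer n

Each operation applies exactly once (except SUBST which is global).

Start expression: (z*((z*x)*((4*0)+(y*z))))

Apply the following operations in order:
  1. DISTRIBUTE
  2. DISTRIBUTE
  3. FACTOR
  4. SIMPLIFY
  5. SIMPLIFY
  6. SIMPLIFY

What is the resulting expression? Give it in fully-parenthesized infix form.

Start: (z*((z*x)*((4*0)+(y*z))))
Apply DISTRIBUTE at R (target: ((z*x)*((4*0)+(y*z)))): (z*((z*x)*((4*0)+(y*z)))) -> (z*(((z*x)*(4*0))+((z*x)*(y*z))))
Apply DISTRIBUTE at root (target: (z*(((z*x)*(4*0))+((z*x)*(y*z))))): (z*(((z*x)*(4*0))+((z*x)*(y*z)))) -> ((z*((z*x)*(4*0)))+(z*((z*x)*(y*z))))
Apply FACTOR at root (target: ((z*((z*x)*(4*0)))+(z*((z*x)*(y*z))))): ((z*((z*x)*(4*0)))+(z*((z*x)*(y*z)))) -> (z*(((z*x)*(4*0))+((z*x)*(y*z))))
Apply SIMPLIFY at RLR (target: (4*0)): (z*(((z*x)*(4*0))+((z*x)*(y*z)))) -> (z*(((z*x)*0)+((z*x)*(y*z))))
Apply SIMPLIFY at RL (target: ((z*x)*0)): (z*(((z*x)*0)+((z*x)*(y*z)))) -> (z*(0+((z*x)*(y*z))))
Apply SIMPLIFY at R (target: (0+((z*x)*(y*z)))): (z*(0+((z*x)*(y*z)))) -> (z*((z*x)*(y*z)))

Answer: (z*((z*x)*(y*z)))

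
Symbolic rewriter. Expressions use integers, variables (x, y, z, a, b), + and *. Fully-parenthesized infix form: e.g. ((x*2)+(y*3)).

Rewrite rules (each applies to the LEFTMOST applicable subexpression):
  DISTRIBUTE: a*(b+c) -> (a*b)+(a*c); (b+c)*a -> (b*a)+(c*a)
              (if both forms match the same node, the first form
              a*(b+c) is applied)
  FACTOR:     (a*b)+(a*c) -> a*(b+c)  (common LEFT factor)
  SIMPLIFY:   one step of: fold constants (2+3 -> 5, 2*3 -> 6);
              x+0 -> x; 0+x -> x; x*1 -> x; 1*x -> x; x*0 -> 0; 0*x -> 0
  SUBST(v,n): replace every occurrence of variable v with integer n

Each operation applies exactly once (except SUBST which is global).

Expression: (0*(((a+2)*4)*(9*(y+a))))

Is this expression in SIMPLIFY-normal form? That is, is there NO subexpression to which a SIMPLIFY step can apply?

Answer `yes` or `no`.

Answer: no

Derivation:
Expression: (0*(((a+2)*4)*(9*(y+a))))
Scanning for simplifiable subexpressions (pre-order)...
  at root: (0*(((a+2)*4)*(9*(y+a)))) (SIMPLIFIABLE)
  at R: (((a+2)*4)*(9*(y+a))) (not simplifiable)
  at RL: ((a+2)*4) (not simplifiable)
  at RLL: (a+2) (not simplifiable)
  at RR: (9*(y+a)) (not simplifiable)
  at RRR: (y+a) (not simplifiable)
Found simplifiable subexpr at path root: (0*(((a+2)*4)*(9*(y+a))))
One SIMPLIFY step would give: 0
-> NOT in normal form.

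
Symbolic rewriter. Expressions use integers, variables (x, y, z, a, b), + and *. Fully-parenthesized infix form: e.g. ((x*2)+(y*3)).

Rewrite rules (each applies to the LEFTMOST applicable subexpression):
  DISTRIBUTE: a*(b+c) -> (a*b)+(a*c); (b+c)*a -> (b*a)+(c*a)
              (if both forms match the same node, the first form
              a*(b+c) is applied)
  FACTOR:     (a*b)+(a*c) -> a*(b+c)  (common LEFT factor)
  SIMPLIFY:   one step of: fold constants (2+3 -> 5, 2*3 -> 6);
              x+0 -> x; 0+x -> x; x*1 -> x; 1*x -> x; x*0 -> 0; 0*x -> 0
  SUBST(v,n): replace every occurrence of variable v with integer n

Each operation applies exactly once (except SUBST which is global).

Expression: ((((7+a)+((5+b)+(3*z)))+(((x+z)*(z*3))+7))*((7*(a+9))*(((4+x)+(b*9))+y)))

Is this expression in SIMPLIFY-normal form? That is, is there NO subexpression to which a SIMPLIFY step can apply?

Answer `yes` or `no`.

Expression: ((((7+a)+((5+b)+(3*z)))+(((x+z)*(z*3))+7))*((7*(a+9))*(((4+x)+(b*9))+y)))
Scanning for simplifiable subexpressions (pre-order)...
  at root: ((((7+a)+((5+b)+(3*z)))+(((x+z)*(z*3))+7))*((7*(a+9))*(((4+x)+(b*9))+y))) (not simplifiable)
  at L: (((7+a)+((5+b)+(3*z)))+(((x+z)*(z*3))+7)) (not simplifiable)
  at LL: ((7+a)+((5+b)+(3*z))) (not simplifiable)
  at LLL: (7+a) (not simplifiable)
  at LLR: ((5+b)+(3*z)) (not simplifiable)
  at LLRL: (5+b) (not simplifiable)
  at LLRR: (3*z) (not simplifiable)
  at LR: (((x+z)*(z*3))+7) (not simplifiable)
  at LRL: ((x+z)*(z*3)) (not simplifiable)
  at LRLL: (x+z) (not simplifiable)
  at LRLR: (z*3) (not simplifiable)
  at R: ((7*(a+9))*(((4+x)+(b*9))+y)) (not simplifiable)
  at RL: (7*(a+9)) (not simplifiable)
  at RLR: (a+9) (not simplifiable)
  at RR: (((4+x)+(b*9))+y) (not simplifiable)
  at RRL: ((4+x)+(b*9)) (not simplifiable)
  at RRLL: (4+x) (not simplifiable)
  at RRLR: (b*9) (not simplifiable)
Result: no simplifiable subexpression found -> normal form.

Answer: yes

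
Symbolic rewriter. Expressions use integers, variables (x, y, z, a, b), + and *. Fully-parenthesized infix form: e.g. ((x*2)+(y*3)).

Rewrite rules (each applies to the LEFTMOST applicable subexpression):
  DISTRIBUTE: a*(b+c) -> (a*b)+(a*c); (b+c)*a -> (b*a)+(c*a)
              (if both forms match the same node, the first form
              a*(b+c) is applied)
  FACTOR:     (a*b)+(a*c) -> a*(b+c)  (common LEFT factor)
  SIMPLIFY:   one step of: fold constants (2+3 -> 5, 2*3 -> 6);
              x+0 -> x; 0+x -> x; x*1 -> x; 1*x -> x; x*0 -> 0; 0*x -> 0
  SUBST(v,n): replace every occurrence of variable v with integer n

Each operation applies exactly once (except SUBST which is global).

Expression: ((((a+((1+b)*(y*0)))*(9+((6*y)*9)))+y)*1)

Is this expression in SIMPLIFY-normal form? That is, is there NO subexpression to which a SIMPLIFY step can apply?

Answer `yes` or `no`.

Expression: ((((a+((1+b)*(y*0)))*(9+((6*y)*9)))+y)*1)
Scanning for simplifiable subexpressions (pre-order)...
  at root: ((((a+((1+b)*(y*0)))*(9+((6*y)*9)))+y)*1) (SIMPLIFIABLE)
  at L: (((a+((1+b)*(y*0)))*(9+((6*y)*9)))+y) (not simplifiable)
  at LL: ((a+((1+b)*(y*0)))*(9+((6*y)*9))) (not simplifiable)
  at LLL: (a+((1+b)*(y*0))) (not simplifiable)
  at LLLR: ((1+b)*(y*0)) (not simplifiable)
  at LLLRL: (1+b) (not simplifiable)
  at LLLRR: (y*0) (SIMPLIFIABLE)
  at LLR: (9+((6*y)*9)) (not simplifiable)
  at LLRR: ((6*y)*9) (not simplifiable)
  at LLRRL: (6*y) (not simplifiable)
Found simplifiable subexpr at path root: ((((a+((1+b)*(y*0)))*(9+((6*y)*9)))+y)*1)
One SIMPLIFY step would give: (((a+((1+b)*(y*0)))*(9+((6*y)*9)))+y)
-> NOT in normal form.

Answer: no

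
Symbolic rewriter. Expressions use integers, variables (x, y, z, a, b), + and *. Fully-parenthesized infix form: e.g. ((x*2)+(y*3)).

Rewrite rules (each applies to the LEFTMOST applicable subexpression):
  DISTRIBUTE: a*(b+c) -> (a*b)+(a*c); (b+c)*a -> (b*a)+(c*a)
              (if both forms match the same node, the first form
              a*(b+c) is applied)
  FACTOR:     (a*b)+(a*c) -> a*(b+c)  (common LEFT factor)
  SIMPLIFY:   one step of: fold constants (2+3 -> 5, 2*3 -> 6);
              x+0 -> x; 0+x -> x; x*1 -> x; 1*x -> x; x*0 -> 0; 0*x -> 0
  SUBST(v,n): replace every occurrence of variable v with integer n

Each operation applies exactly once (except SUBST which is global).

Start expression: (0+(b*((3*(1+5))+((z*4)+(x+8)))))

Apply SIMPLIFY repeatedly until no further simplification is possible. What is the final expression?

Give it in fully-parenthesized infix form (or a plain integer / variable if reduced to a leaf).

Start: (0+(b*((3*(1+5))+((z*4)+(x+8)))))
Step 1: at root: (0+(b*((3*(1+5))+((z*4)+(x+8))))) -> (b*((3*(1+5))+((z*4)+(x+8)))); overall: (0+(b*((3*(1+5))+((z*4)+(x+8))))) -> (b*((3*(1+5))+((z*4)+(x+8))))
Step 2: at RLR: (1+5) -> 6; overall: (b*((3*(1+5))+((z*4)+(x+8)))) -> (b*((3*6)+((z*4)+(x+8))))
Step 3: at RL: (3*6) -> 18; overall: (b*((3*6)+((z*4)+(x+8)))) -> (b*(18+((z*4)+(x+8))))
Fixed point: (b*(18+((z*4)+(x+8))))

Answer: (b*(18+((z*4)+(x+8))))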